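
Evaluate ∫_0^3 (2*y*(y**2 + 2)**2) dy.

441

Let u = y**2 + 2, so du = 2*y dy. When y = 0, u = 2; when y = 3, u = 11.
The integral becomes ∫ u**2 du from 2 to 11, with antiderivative u**3/3.
Back in y: F(y) = (y**2 + 2)**3/3.
Then F(3) - F(0) = (1331/3) - (8/3) = 441.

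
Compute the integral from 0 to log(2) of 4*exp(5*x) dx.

124/5

Let u = exp(x), so du = exp(x) dx. When x = 0, u = 1; when x = log(2), u = 2.
The integral becomes 4·∫ u**4 du from 1 to 2, with antiderivative 4*u**5/5.
Back in x: F(x) = 4*exp(5*x)/5.
Then F(log(2)) - F(0) = (128/5) - (4/5) = 124/5.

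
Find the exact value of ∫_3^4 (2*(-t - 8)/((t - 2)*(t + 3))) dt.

Factor the denominator: t**2 + t - 6 = (t + 3)(t - 2).
Partial fractions: 2*(-t - 8)/((t - 2)*(t + 3)) = 2/(t + 3) - 4/(t - 2).
An antiderivative is F(t) = -4*log(t - 2) + 2*log(t + 3).
Then F(4) - F(3) = (log(49/16)) - (log(36)) = -6*log(2) - 2*log(3) + 2*log(7).

-6*log(2) - 2*log(3) + 2*log(7)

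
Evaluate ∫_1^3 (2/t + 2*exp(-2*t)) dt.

-exp(-6) + exp(-2) + 2*log(3)

An antiderivative is F(t) = 2*log(t) - exp(-2*t).
Then F(3) - F(1) = (-exp(-6) + 2*log(3)) - (-exp(-2)) = -exp(-6) + exp(-2) + 2*log(3).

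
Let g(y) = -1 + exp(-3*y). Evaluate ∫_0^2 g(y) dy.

-5/3 - exp(-6)/3

An antiderivative is F(y) = -y - exp(-3*y)/3.
Then F(2) - F(0) = (-2 - exp(-6)/3) - (-1/3) = -5/3 - exp(-6)/3.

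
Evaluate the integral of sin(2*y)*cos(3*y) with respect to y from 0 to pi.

-4/5

Use the identity sin(2*y)cos(3*y) = [sin(5*y) + sin(-y)]/2.
An antiderivative is F(y) = cos(y)/2 - cos(5*y)/10.
Then F(pi) - F(0) = (-2/5) - (2/5) = -4/5.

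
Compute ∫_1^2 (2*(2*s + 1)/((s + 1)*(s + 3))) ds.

Factor the denominator: s**2 + 4*s + 3 = (s + 3)(s + 1).
Partial fractions: 2*(2*s + 1)/((s + 1)*(s + 3)) = 5/(s + 3) - 1/(s + 1).
An antiderivative is F(s) = -log(s + 1) + 5*log(s + 3).
Then F(2) - F(1) = (-log(3) + 5*log(5)) - (9*log(2)) = -9*log(2) - log(3) + 5*log(5).

-9*log(2) - log(3) + 5*log(5)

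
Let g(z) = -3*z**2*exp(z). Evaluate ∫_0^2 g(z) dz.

Integrate by parts twice (u = z^2, dv = -3*exp(z) dz).
An antiderivative is F(z) = (-3*z**2 + 6*z - 6)*exp(z).
Then F(2) - F(0) = (-6*exp(2)) - (-6) = 6 - 6*exp(2).

6 - 6*exp(2)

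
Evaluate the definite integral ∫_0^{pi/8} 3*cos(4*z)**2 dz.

Use the identity cos^2(4*z) = (1 + cos(8*z))/2.
An antiderivative is F(z) = 3*z/2 + 3*sin(8*z)/16.
Then F(pi/8) - F(0) = (3*pi/16) - (0) = 3*pi/16.

3*pi/16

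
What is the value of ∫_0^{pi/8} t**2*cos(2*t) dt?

Integrate by parts twice (u = t^2, dv = cos(2*t) dt).
An antiderivative is F(t) = t**2*sin(2*t)/2 + t*cos(2*t)/2 - sin(2*t)/4.
Then F(pi/8) - F(0) = (sqrt(2)*(-32 + pi**2 + 8*pi)/256) - (0) = sqrt(2)*(-32 + pi**2 + 8*pi)/256.

sqrt(2)*(-32 + pi**2 + 8*pi)/256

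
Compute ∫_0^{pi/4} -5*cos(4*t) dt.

0

An antiderivative is F(t) = -5*sin(4*t)/4.
Then F(pi/4) - F(0) = (0) - (0) = 0.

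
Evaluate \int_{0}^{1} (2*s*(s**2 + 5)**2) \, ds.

91/3

Let u = s**2 + 5, so du = 2*s ds. When s = 0, u = 5; when s = 1, u = 6.
The integral becomes ∫ u**2 du from 5 to 6, with antiderivative u**3/3.
Back in s: F(s) = (s**2 + 5)**3/3.
Then F(1) - F(0) = (72) - (125/3) = 91/3.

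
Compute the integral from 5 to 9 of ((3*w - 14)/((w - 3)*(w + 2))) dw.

-4*log(7) - log(3) + 4*log(11)

Factor the denominator: w**2 - w - 6 = (w + 2)(w - 3).
Partial fractions: (3*w - 14)/((w - 3)*(w + 2)) = 4/(w + 2) - 1/(w - 3).
An antiderivative is F(w) = -log(w - 3) + 4*log(w + 2).
Then F(9) - F(5) = (-log(3) - log(2) + 4*log(11)) - (-log(2) + 4*log(7)) = -4*log(7) - log(3) + 4*log(11).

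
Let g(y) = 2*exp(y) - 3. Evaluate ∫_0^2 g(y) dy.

-8 + 2*exp(2)

An antiderivative is F(y) = -3*y + 2*exp(y).
Then F(2) - F(0) = (-6 + 2*exp(2)) - (2) = -8 + 2*exp(2).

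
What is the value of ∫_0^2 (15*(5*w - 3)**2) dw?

Let u = 5*w - 3, so du = 5 dw. When w = 0, u = -3; when w = 2, u = 7.
The integral becomes 3·∫ u**2 du from -3 to 7, with antiderivative u**3.
Back in w: F(w) = (5*w - 3)**3.
Then F(2) - F(0) = (343) - (-27) = 370.

370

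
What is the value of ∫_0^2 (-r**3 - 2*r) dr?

-8

By the power rule, an antiderivative is F(r) = -r**4/4 - r**2.
Then F(2) - F(0) = (-8) - (0) = -8.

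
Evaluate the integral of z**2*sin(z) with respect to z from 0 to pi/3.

Integrate by parts twice (u = z^2, dv = sin(z) dz).
An antiderivative is F(z) = -z**2*cos(z) + 2*z*sin(z) + 2*cos(z).
Then F(pi/3) - F(0) = (-pi**2/18 + 1 + sqrt(3)*pi/3) - (2) = -1 - pi**2/18 + sqrt(3)*pi/3.

-1 - pi**2/18 + sqrt(3)*pi/3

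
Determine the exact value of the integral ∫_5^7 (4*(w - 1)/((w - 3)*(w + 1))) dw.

log(64/9)

Factor the denominator: w**2 - 2*w - 3 = (w + 1)(w - 3).
Partial fractions: 4*(w - 1)/((w - 3)*(w + 1)) = 2/(w + 1) + 2/(w - 3).
An antiderivative is F(w) = 2*log(w - 3) + 2*log(w + 1).
Then F(7) - F(5) = (10*log(2)) - (2*log(3) + 4*log(2)) = log(64/9).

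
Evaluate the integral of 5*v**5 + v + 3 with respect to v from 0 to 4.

10300/3

By the power rule, an antiderivative is F(v) = 5*v**6/6 + v**2/2 + 3*v.
Then F(4) - F(0) = (10300/3) - (0) = 10300/3.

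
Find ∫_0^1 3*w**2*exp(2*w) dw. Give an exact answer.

-3/4 + 3*exp(2)/4

Integrate by parts twice (u = w^2, dv = 3*exp(2*w) dw).
An antiderivative is F(w) = (6*w**2 - 6*w + 3)*exp(2*w)/4.
Then F(1) - F(0) = (3*exp(2)/4) - (3/4) = -3/4 + 3*exp(2)/4.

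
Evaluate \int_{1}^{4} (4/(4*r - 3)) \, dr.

An antiderivative is F(r) = log(4*r - 3).
Then F(4) - F(1) = (log(13)) - (0) = log(13).

log(13)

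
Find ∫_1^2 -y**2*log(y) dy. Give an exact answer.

Integrate by parts once (u = ln y, dv = -y**2 dy).
An antiderivative is F(y) = -y**3*(3*log(y) - 1)/9.
Then F(2) - F(1) = (8/9 - 8*log(2)/3) - (1/9) = 7/9 - 8*log(2)/3.

7/9 - 8*log(2)/3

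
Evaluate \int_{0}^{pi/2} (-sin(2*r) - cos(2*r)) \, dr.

-1

An antiderivative is F(r) = -sin(2*r)/2 + cos(2*r)/2.
Then F(pi/2) - F(0) = (-1/2) - (1/2) = -1.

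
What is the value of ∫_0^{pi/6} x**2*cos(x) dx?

-1 + pi**2/72 + sqrt(3)*pi/6

Integrate by parts twice (u = x^2, dv = cos(x) dx).
An antiderivative is F(x) = x**2*sin(x) + 2*x*cos(x) - 2*sin(x).
Then F(pi/6) - F(0) = (-1 + pi**2/72 + sqrt(3)*pi/6) - (0) = -1 + pi**2/72 + sqrt(3)*pi/6.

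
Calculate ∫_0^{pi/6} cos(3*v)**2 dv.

pi/12

Use the identity cos^2(3*v) = (1 + cos(6*v))/2.
An antiderivative is F(v) = v/2 + sin(6*v)/12.
Then F(pi/6) - F(0) = (pi/12) - (0) = pi/12.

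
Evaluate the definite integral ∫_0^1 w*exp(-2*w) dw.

(-3 + exp(2))*exp(-2)/4

Integrate by parts once (u = w, dv = exp(-2*w) dw).
An antiderivative is F(w) = (-2*w - 1)*exp(-2*w)/4.
Then F(1) - F(0) = (-3*exp(-2)/4) - (-1/4) = (-3 + exp(2))*exp(-2)/4.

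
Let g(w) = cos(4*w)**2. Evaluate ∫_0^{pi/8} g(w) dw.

Use the identity cos^2(4*w) = (1 + cos(8*w))/2.
An antiderivative is F(w) = w/2 + sin(8*w)/16.
Then F(pi/8) - F(0) = (pi/16) - (0) = pi/16.

pi/16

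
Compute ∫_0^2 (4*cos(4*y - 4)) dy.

Let u = 4*y - 4, so du = 4 dy. When y = 0, u = -4; when y = 2, u = 4.
The integral becomes ∫ cos(u) du from -4 to 4, with antiderivative sin(u).
Back in y: F(y) = sin(4*y - 4).
Then F(2) - F(0) = (sin(4)) - (-sin(4)) = 2*sin(4).

2*sin(4)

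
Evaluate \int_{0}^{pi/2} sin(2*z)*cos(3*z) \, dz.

-2/5

Use the identity sin(2*z)cos(3*z) = [sin(5*z) + sin(-z)]/2.
An antiderivative is F(z) = cos(z)/2 - cos(5*z)/10.
Then F(pi/2) - F(0) = (0) - (2/5) = -2/5.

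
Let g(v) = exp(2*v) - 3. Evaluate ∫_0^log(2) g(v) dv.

An antiderivative is F(v) = exp(2*v)/2 - 3*v.
Then F(log(2)) - F(0) = (2 - log(8)) - (1/2) = 3/2 - log(8).

3/2 - log(8)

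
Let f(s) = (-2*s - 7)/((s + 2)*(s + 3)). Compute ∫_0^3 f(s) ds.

-3*log(5) + 4*log(2)

Factor the denominator: s**2 + 5*s + 6 = (s + 3)(s + 2).
Partial fractions: (-2*s - 7)/((s + 2)*(s + 3)) = 1/(s + 3) - 3/(s + 2).
An antiderivative is F(s) = -3*log(s + 2) + log(s + 3).
Then F(3) - F(0) = (-3*log(5) + log(2) + log(3)) - (log(3/8)) = -3*log(5) + 4*log(2).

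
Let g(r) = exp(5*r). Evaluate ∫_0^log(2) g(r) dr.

Let u = exp(r), so du = exp(r) dr. When r = 0, u = 1; when r = log(2), u = 2.
The integral becomes ∫ u**4 du from 1 to 2, with antiderivative u**5/5.
Back in r: F(r) = exp(5*r)/5.
Then F(log(2)) - F(0) = (32/5) - (1/5) = 31/5.

31/5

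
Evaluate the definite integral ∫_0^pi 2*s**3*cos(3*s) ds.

Integrate by parts 3 times (u = s^3, dv = 2*cos(3*s) ds).
An antiderivative is F(s) = 2*s**3*sin(3*s)/3 + 2*s**2*cos(3*s)/3 - 4*s*sin(3*s)/9 - 4*cos(3*s)/27.
Then F(pi) - F(0) = (4/27 - 2*pi**2/3) - (-4/27) = 8/27 - 2*pi**2/3.

8/27 - 2*pi**2/3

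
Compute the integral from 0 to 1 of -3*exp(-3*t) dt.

-1 + exp(-3)

An antiderivative is F(t) = exp(-3*t).
Then F(1) - F(0) = (exp(-3)) - (1) = -1 + exp(-3).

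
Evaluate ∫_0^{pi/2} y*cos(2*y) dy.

-1/2

Integrate by parts once (u = y, dv = cos(2*y) dy).
An antiderivative is F(y) = y*sin(2*y)/2 + cos(2*y)/4.
Then F(pi/2) - F(0) = (-1/4) - (1/4) = -1/2.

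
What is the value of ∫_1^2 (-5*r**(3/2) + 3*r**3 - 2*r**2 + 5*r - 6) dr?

By the power rule, an antiderivative is F(r) = -2*r**(5/2) + 3*r**4/4 - 2*r**3/3 + 5*r**2/2 - 6*r.
Then F(2) - F(1) = (14/3 - 8*sqrt(2)) - (-65/12) = 121/12 - 8*sqrt(2).

121/12 - 8*sqrt(2)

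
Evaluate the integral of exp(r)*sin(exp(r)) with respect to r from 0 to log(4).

cos(1) - cos(4)

Let u = exp(r), so du = exp(r) dr. When r = 0, u = 1; when r = log(4), u = 4.
The integral becomes ∫ sin(u) du from 1 to 4, with antiderivative -cos(u).
Back in r: F(r) = -cos(exp(r)).
Then F(log(4)) - F(0) = (-cos(4)) - (-cos(1)) = cos(1) - cos(4).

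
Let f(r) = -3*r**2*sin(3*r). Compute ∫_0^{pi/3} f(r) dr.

Integrate by parts twice (u = r^2, dv = -3*sin(3*r) dr).
An antiderivative is F(r) = r**2*cos(3*r) - 2*r*sin(3*r)/3 - 2*cos(3*r)/9.
Then F(pi/3) - F(0) = (2/9 - pi**2/9) - (-2/9) = 4/9 - pi**2/9.

4/9 - pi**2/9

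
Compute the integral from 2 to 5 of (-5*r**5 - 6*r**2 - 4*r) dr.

By the power rule, an antiderivative is F(r) = -5*r**6/6 - 2*r**3 - 2*r**2.
Then F(5) - F(2) = (-79925/6) - (-232/3) = -26487/2.

-26487/2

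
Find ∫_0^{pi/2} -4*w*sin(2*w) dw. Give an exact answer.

Integrate by parts once (u = w, dv = -4*sin(2*w) dw).
An antiderivative is F(w) = 2*w*cos(2*w) - sin(2*w).
Then F(pi/2) - F(0) = (-pi) - (0) = -pi.

-pi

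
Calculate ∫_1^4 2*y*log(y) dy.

-15/2 + 32*log(2)

Integrate by parts once (u = ln y, dv = 2*y dy).
An antiderivative is F(y) = y**2*(2*log(y) - 1)/2.
Then F(4) - F(1) = (-8 + 32*log(2)) - (-1/2) = -15/2 + 32*log(2).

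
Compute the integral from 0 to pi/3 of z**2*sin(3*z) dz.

Integrate by parts twice (u = z^2, dv = sin(3*z) dz).
An antiderivative is F(z) = -z**2*cos(3*z)/3 + 2*z*sin(3*z)/9 + 2*cos(3*z)/27.
Then F(pi/3) - F(0) = (-2/27 + pi**2/27) - (2/27) = -4/27 + pi**2/27.

-4/27 + pi**2/27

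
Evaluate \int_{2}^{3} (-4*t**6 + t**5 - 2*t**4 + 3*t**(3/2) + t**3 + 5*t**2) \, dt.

By the power rule, an antiderivative is F(t) = -4*t**7/7 + t**6/6 + 6*t**(5/2)/5 - 2*t**5/5 + t**4/4 + 5*t**3/3.
Then F(3) - F(2) = (-162423/140 + 54*sqrt(3)/5) - (-2028/35 + 24*sqrt(2)/5) = -154311/140 - 24*sqrt(2)/5 + 54*sqrt(3)/5.

-154311/140 - 24*sqrt(2)/5 + 54*sqrt(3)/5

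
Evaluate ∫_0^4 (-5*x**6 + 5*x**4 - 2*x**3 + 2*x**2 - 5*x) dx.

By the power rule, an antiderivative is F(x) = -5*x**7/7 + x**5 - x**4/2 + 2*x**3/3 - 5*x**2/2.
Then F(4) - F(0) = (-226888/21) - (0) = -226888/21.

-226888/21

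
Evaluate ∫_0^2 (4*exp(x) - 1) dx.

-6 + 4*exp(2)

An antiderivative is F(x) = -x + 4*exp(x).
Then F(2) - F(0) = (-2 + 4*exp(2)) - (4) = -6 + 4*exp(2).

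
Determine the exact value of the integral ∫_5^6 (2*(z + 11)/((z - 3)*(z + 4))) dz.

-6*log(2) - 2*log(5) + 8*log(3)

Factor the denominator: z**2 + z - 12 = (z + 4)(z - 3).
Partial fractions: 2*(z + 11)/((z - 3)*(z + 4)) = -2/(z + 4) + 4/(z - 3).
An antiderivative is F(z) = 4*log(z - 3) - 2*log(z + 4).
Then F(6) - F(5) = (log(81/100)) - (log(16/81)) = -6*log(2) - 2*log(5) + 8*log(3).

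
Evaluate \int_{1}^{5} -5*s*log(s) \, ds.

30 - 125*log(5)/2

Integrate by parts once (u = ln s, dv = -5*s ds).
An antiderivative is F(s) = -5*s**2*(2*log(s) - 1)/4.
Then F(5) - F(1) = (125/4 - 125*log(5)/2) - (5/4) = 30 - 125*log(5)/2.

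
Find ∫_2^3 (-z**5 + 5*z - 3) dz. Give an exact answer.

-304/3

By the power rule, an antiderivative is F(z) = -z**6/6 + 5*z**2/2 - 3*z.
Then F(3) - F(2) = (-108) - (-20/3) = -304/3.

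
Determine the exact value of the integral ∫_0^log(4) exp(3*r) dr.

Let u = exp(r), so du = exp(r) dr. When r = 0, u = 1; when r = log(4), u = 4.
The integral becomes ∫ u**2 du from 1 to 4, with antiderivative u**3/3.
Back in r: F(r) = exp(3*r)/3.
Then F(log(4)) - F(0) = (64/3) - (1/3) = 21.

21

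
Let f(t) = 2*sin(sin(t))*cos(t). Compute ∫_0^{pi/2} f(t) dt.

2 - 2*cos(1)

Let u = sin(t), so du = cos(t) dt. When t = 0, u = 0; when t = pi/2, u = 1.
The integral becomes 2·∫ sin(u) du from 0 to 1, with antiderivative -2*cos(u).
Back in t: F(t) = -2*cos(sin(t)).
Then F(pi/2) - F(0) = (-2*cos(1)) - (-2) = 2 - 2*cos(1).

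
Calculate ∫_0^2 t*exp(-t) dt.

1 - 3*exp(-2)

Integrate by parts once (u = t, dv = exp(-t) dt).
An antiderivative is F(t) = (-t - 1)*exp(-t).
Then F(2) - F(0) = (-3*exp(-2)) - (-1) = 1 - 3*exp(-2).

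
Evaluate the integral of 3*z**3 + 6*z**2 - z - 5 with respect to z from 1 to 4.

By the power rule, an antiderivative is F(z) = 3*z**4/4 + 2*z**3 - z**2/2 - 5*z.
Then F(4) - F(1) = (292) - (-11/4) = 1179/4.

1179/4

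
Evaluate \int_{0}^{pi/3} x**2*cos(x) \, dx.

Integrate by parts twice (u = x^2, dv = cos(x) dx).
An antiderivative is F(x) = x**2*sin(x) + 2*x*cos(x) - 2*sin(x).
Then F(pi/3) - F(0) = (-sqrt(3) + sqrt(3)*pi**2/18 + pi/3) - (0) = -sqrt(3) + sqrt(3)*pi**2/18 + pi/3.

-sqrt(3) + sqrt(3)*pi**2/18 + pi/3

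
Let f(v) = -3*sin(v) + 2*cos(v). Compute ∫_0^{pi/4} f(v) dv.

-3 + 5*sqrt(2)/2

An antiderivative is F(v) = 2*sin(v) + 3*cos(v).
Then F(pi/4) - F(0) = (5*sqrt(2)/2) - (3) = -3 + 5*sqrt(2)/2.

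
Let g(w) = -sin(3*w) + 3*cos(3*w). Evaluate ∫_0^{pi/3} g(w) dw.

An antiderivative is F(w) = sin(3*w) + cos(3*w)/3.
Then F(pi/3) - F(0) = (-1/3) - (1/3) = -2/3.

-2/3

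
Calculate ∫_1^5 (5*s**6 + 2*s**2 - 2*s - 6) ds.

By the power rule, an antiderivative is F(s) = 5*s**7/7 + 2*s**3/3 - s**2 - 6*s.
Then F(5) - F(1) = (1172470/21) - (-118/21) = 1172588/21.

1172588/21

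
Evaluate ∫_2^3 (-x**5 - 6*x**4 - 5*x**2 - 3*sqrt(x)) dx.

By the power rule, an antiderivative is F(x) = -x**6/6 - 6*x**5/5 - 2*x**(3/2) - 5*x**3/3.
Then F(3) - F(2) = (-4581/10 - 6*sqrt(3)) - (-312/5 - 4*sqrt(2)) = -3957/10 - 6*sqrt(3) + 4*sqrt(2).

-3957/10 - 6*sqrt(3) + 4*sqrt(2)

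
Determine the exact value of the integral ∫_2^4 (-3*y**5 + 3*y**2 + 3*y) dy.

By the power rule, an antiderivative is F(y) = -y**6/2 + y**3 + 3*y**2/2.
Then F(4) - F(2) = (-1960) - (-18) = -1942.

-1942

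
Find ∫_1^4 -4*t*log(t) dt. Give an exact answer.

Integrate by parts once (u = ln t, dv = -4*t dt).
An antiderivative is F(t) = -t**2*(2*log(t) - 1).
Then F(4) - F(1) = (16 - 64*log(2)) - (1) = 15 - 64*log(2).

15 - 64*log(2)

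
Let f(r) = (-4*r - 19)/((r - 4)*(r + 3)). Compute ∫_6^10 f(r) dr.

-7*log(3) + log(13)

Factor the denominator: r**2 - r - 12 = (r + 3)(r - 4).
Partial fractions: (-4*r - 19)/((r - 4)*(r + 3)) = 1/(r + 3) - 5/(r - 4).
An antiderivative is F(r) = -5*log(r - 4) + log(r + 3).
Then F(10) - F(6) = (-5*log(3) - 5*log(2) + log(13)) - (log(9/32)) = -7*log(3) + log(13).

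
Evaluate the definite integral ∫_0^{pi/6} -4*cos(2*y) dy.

-sqrt(3)

An antiderivative is F(y) = -2*sin(2*y).
Then F(pi/6) - F(0) = (-sqrt(3)) - (0) = -sqrt(3).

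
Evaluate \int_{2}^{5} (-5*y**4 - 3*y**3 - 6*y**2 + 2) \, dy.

By the power rule, an antiderivative is F(y) = -y**5 - 3*y**4/4 - 2*y**3 + 2*y.
Then F(5) - F(2) = (-15335/4) - (-56) = -15111/4.

-15111/4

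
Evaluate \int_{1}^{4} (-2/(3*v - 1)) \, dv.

An antiderivative is F(v) = -2*log(3*v - 1)/3.
Then F(4) - F(1) = (-2*log(11)/3) - (-2*log(2)/3) = -2*log(11)/3 + 2*log(2)/3.

-2*log(11)/3 + 2*log(2)/3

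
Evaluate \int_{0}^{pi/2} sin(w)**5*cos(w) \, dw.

Let u = sin(w), so du = cos(w) dw. When w = 0, u = 0; when w = pi/2, u = 1.
The integral becomes ∫ u**5 du from 0 to 1, with antiderivative u**6/6.
Back in w: F(w) = sin(w)**6/6.
Then F(pi/2) - F(0) = (1/6) - (0) = 1/6.

1/6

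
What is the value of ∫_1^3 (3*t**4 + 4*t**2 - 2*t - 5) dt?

2428/15

By the power rule, an antiderivative is F(t) = 3*t**5/5 + 4*t**3/3 - t**2 - 5*t.
Then F(3) - F(1) = (789/5) - (-61/15) = 2428/15.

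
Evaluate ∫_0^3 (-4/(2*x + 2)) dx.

An antiderivative is F(x) = -2*log(2*x + 2).
Then F(3) - F(0) = (-log(64)) - (-log(4)) = -log(16).

-log(16)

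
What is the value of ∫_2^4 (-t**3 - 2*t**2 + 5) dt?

-262/3

By the power rule, an antiderivative is F(t) = -t**4/4 - 2*t**3/3 + 5*t.
Then F(4) - F(2) = (-260/3) - (2/3) = -262/3.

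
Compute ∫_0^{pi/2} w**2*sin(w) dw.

Integrate by parts twice (u = w^2, dv = sin(w) dw).
An antiderivative is F(w) = -w**2*cos(w) + 2*w*sin(w) + 2*cos(w).
Then F(pi/2) - F(0) = (pi) - (2) = -2 + pi.

-2 + pi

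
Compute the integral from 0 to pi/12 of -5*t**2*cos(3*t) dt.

Integrate by parts twice (u = t^2, dv = -5*cos(3*t) dt).
An antiderivative is F(t) = -5*t**2*sin(3*t)/3 - 10*t*cos(3*t)/9 + 10*sin(3*t)/27.
Then F(pi/12) - F(0) = (5*sqrt(2)*(-8*pi - pi**2 + 32)/864) - (0) = 5*sqrt(2)*(-8*pi - pi**2 + 32)/864.

5*sqrt(2)*(-8*pi - pi**2 + 32)/864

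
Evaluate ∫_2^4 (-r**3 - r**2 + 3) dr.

-218/3

By the power rule, an antiderivative is F(r) = -r**4/4 - r**3/3 + 3*r.
Then F(4) - F(2) = (-220/3) - (-2/3) = -218/3.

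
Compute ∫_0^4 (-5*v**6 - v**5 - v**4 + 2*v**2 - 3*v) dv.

By the power rule, an antiderivative is F(v) = -5*v**7/7 - v**6/6 - v**5/5 + 2*v**3/3 - 3*v**2/2.
Then F(4) - F(0) = (-440008/35) - (0) = -440008/35.

-440008/35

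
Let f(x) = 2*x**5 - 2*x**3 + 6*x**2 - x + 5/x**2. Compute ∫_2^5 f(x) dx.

By the power rule, an antiderivative is F(x) = x**6/3 - x**4/2 + 2*x**3 - x**2/2 - 5/x.
Then F(5) - F(2) = (15397/3) - (149/6) = 10215/2.

10215/2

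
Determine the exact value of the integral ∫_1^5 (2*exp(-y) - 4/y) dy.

An antiderivative is F(y) = -4*log(y) - 2*exp(-y).
Then F(5) - F(1) = (-4*log(5) - 2*exp(-5)) - (-2*exp(-1)) = -4*log(5) - 2*exp(-5) + 2*exp(-1).

-4*log(5) - 2*exp(-5) + 2*exp(-1)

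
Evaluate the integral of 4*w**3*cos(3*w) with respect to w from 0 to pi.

16/27 - 4*pi**2/3

Integrate by parts 3 times (u = w^3, dv = 4*cos(3*w) dw).
An antiderivative is F(w) = 4*w**3*sin(3*w)/3 + 4*w**2*cos(3*w)/3 - 8*w*sin(3*w)/9 - 8*cos(3*w)/27.
Then F(pi) - F(0) = (8/27 - 4*pi**2/3) - (-8/27) = 16/27 - 4*pi**2/3.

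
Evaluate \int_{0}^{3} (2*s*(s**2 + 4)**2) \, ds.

Let u = s**2 + 4, so du = 2*s ds. When s = 0, u = 4; when s = 3, u = 13.
The integral becomes ∫ u**2 du from 4 to 13, with antiderivative u**3/3.
Back in s: F(s) = (s**2 + 4)**3/3.
Then F(3) - F(0) = (2197/3) - (64/3) = 711.

711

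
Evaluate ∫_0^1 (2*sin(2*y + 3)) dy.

cos(3) - cos(5)

Let u = 2*y + 3, so du = 2 dy. When y = 0, u = 3; when y = 1, u = 5.
The integral becomes ∫ sin(u) du from 3 to 5, with antiderivative -cos(u).
Back in y: F(y) = -cos(2*y + 3).
Then F(1) - F(0) = (-cos(5)) - (-cos(3)) = cos(3) - cos(5).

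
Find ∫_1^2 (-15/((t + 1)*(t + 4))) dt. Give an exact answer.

-5*log(5) + 10*log(2)

Factor the denominator: t**2 + 5*t + 4 = (t + 4)(t + 1).
Partial fractions: -15/((t + 1)*(t + 4)) = 5/(t + 4) - 5/(t + 1).
An antiderivative is F(t) = -5*log(t + 1) + 5*log(t + 4).
Then F(2) - F(1) = (log(32)) - (-5*log(2) + 5*log(5)) = -5*log(5) + 10*log(2).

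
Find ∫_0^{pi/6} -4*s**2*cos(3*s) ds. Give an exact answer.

Integrate by parts twice (u = s^2, dv = -4*cos(3*s) ds).
An antiderivative is F(s) = -4*s**2*sin(3*s)/3 - 8*s*cos(3*s)/9 + 8*sin(3*s)/27.
Then F(pi/6) - F(0) = (8/27 - pi**2/27) - (0) = 8/27 - pi**2/27.

8/27 - pi**2/27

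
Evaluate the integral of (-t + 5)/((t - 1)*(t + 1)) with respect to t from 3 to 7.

log(9/8)

Factor the denominator: t**2 - 1 = (t + 1)(t - 1).
Partial fractions: (-t + 5)/((t - 1)*(t + 1)) = -3/(t + 1) + 2/(t - 1).
An antiderivative is F(t) = 2*log(t - 1) - 3*log(t + 1).
Then F(7) - F(3) = (-7*log(2) + 2*log(3)) - (-log(16)) = log(9/8).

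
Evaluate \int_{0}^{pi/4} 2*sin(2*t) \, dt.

An antiderivative is F(t) = -cos(2*t).
Then F(pi/4) - F(0) = (0) - (-1) = 1.

1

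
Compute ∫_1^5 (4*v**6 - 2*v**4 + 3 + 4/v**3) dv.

By the power rule, an antiderivative is F(v) = 4*v**7/7 - 2*v**5/5 + 3*v - 2/v**2.
Then F(5) - F(1) = (7596361/175) - (41/35) = 7596156/175.

7596156/175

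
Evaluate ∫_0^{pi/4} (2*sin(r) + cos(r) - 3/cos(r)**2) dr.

-1 - sqrt(2)/2

An antiderivative is F(r) = sin(r) - 2*cos(r) - 3*tan(r).
Then F(pi/4) - F(0) = (-3 - sqrt(2)/2) - (-2) = -1 - sqrt(2)/2.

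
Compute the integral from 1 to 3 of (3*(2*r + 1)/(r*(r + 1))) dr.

3*log(2) + 3*log(3)

Factor the denominator: r**2 + r = (r + 1)r.
Partial fractions: 3*(2*r + 1)/(r*(r + 1)) = 3/(r + 1) + 3/r.
An antiderivative is F(r) = 3*log(r) + 3*log(r + 1).
Then F(3) - F(1) = (3*log(3) + 6*log(2)) - (log(8)) = 3*log(2) + 3*log(3).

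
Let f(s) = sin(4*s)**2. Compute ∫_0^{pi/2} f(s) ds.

pi/4

Use the identity sin^2(4*s) = (1 - cos(8*s))/2.
An antiderivative is F(s) = s/2 - sin(8*s)/16.
Then F(pi/2) - F(0) = (pi/4) - (0) = pi/4.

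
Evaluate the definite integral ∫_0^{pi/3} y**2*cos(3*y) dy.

Integrate by parts twice (u = y^2, dv = cos(3*y) dy).
An antiderivative is F(y) = y**2*sin(3*y)/3 + 2*y*cos(3*y)/9 - 2*sin(3*y)/27.
Then F(pi/3) - F(0) = (-2*pi/27) - (0) = -2*pi/27.

-2*pi/27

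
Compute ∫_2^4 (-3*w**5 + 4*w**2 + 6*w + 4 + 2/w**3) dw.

By the power rule, an antiderivative is F(w) = -w**6/2 + 4*w**3/3 + 3*w**2 + 4*w - 1/w**2.
Then F(4) - F(2) = (-91139/48) - (-19/12) = -91063/48.

-91063/48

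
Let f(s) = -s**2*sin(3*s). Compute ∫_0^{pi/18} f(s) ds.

Integrate by parts twice (u = s^2, dv = -sin(3*s) ds).
An antiderivative is F(s) = s**2*cos(3*s)/3 - 2*s*sin(3*s)/9 - 2*cos(3*s)/27.
Then F(pi/18) - F(0) = (-sqrt(3)/27 - pi/162 + sqrt(3)*pi**2/1944) - (-2/27) = -sqrt(3)/27 - pi/162 + sqrt(3)*pi**2/1944 + 2/27.

-sqrt(3)/27 - pi/162 + sqrt(3)*pi**2/1944 + 2/27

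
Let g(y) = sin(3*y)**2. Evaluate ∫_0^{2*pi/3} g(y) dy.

Use the identity sin^2(3*y) = (1 - cos(6*y))/2.
An antiderivative is F(y) = y/2 - sin(6*y)/12.
Then F(2*pi/3) - F(0) = (pi/3) - (0) = pi/3.

pi/3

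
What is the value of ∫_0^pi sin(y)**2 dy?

Use the identity sin^2(y) = (1 - cos(2*y))/2.
An antiderivative is F(y) = y/2 - sin(2*y)/4.
Then F(pi) - F(0) = (pi/2) - (0) = pi/2.

pi/2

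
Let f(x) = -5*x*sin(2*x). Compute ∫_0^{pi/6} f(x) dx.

Integrate by parts once (u = x, dv = -5*sin(2*x) dx).
An antiderivative is F(x) = 5*x*cos(2*x)/2 - 5*sin(2*x)/4.
Then F(pi/6) - F(0) = (-5*sqrt(3)/8 + 5*pi/24) - (0) = -5*sqrt(3)/8 + 5*pi/24.

-5*sqrt(3)/8 + 5*pi/24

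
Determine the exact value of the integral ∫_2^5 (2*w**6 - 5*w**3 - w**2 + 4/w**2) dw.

3008013/140

By the power rule, an antiderivative is F(w) = 2*w**7/7 - 5*w**4/4 - w**3/3 - 4/w.
Then F(5) - F(2) = (9029039/420) - (250/21) = 3008013/140.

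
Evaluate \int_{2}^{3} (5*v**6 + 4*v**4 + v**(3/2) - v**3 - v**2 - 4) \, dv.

-8*sqrt(2)/5 + 18*sqrt(3)/5 + 677431/420

By the power rule, an antiderivative is F(v) = 5*v**7/7 + 2*v**(5/2)/5 + 4*v**5/5 - v**4/4 - v**3/3 - 4*v.
Then F(3) - F(2) = (18*sqrt(3)/5 + 240141/140) - (8*sqrt(2)/5 + 10748/105) = -8*sqrt(2)/5 + 18*sqrt(3)/5 + 677431/420.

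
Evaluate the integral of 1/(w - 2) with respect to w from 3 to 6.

log(4)

An antiderivative is F(w) = log(w - 2).
Then F(6) - F(3) = (log(4)) - (0) = log(4).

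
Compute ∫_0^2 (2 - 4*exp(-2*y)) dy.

2*exp(-4) + 2

An antiderivative is F(y) = 2*y + 2*exp(-2*y).
Then F(2) - F(0) = (2*exp(-4) + 4) - (2) = 2*exp(-4) + 2.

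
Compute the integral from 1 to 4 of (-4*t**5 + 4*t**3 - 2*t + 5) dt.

By the power rule, an antiderivative is F(t) = -2*t**6/3 + t**4 - t**2 + 5*t.
Then F(4) - F(1) = (-7412/3) - (13/3) = -2475.

-2475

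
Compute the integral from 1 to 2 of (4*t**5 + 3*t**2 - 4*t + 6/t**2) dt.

46

By the power rule, an antiderivative is F(t) = 2*t**6/3 + t**3 - 2*t**2 - 6/t.
Then F(2) - F(1) = (119/3) - (-19/3) = 46.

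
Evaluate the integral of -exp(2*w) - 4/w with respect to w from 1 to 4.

-exp(8)/2 - 8*log(2) + exp(2)/2

An antiderivative is F(w) = -exp(2*w)/2 - 4*log(w).
Then F(4) - F(1) = (-exp(8)/2 - 8*log(2)) - (-exp(2)/2) = -exp(8)/2 - 8*log(2) + exp(2)/2.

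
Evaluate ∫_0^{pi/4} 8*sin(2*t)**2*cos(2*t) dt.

Let u = sin(2*t), so du = 2*cos(2*t) dt. When t = 0, u = 0; when t = pi/4, u = 1.
The integral becomes 4·∫ u**2 du from 0 to 1, with antiderivative 4*u**3/3.
Back in t: F(t) = 4*sin(2*t)**3/3.
Then F(pi/4) - F(0) = (4/3) - (0) = 4/3.

4/3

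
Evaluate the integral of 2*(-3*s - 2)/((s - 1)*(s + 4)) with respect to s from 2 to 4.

-8*log(2) + 2*log(3)

Factor the denominator: s**2 + 3*s - 4 = (s + 4)(s - 1).
Partial fractions: 2*(-3*s - 2)/((s - 1)*(s + 4)) = -4/(s + 4) - 2/(s - 1).
An antiderivative is F(s) = -2*log(s - 1) - 4*log(s + 4).
Then F(4) - F(2) = (-12*log(2) - 2*log(3)) - (-4*log(3) - 4*log(2)) = -8*log(2) + 2*log(3).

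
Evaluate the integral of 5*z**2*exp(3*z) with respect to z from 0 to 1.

-10/27 + 25*exp(3)/27

Integrate by parts twice (u = z^2, dv = 5*exp(3*z) dz).
An antiderivative is F(z) = (45*z**2 - 30*z + 10)*exp(3*z)/27.
Then F(1) - F(0) = (25*exp(3)/27) - (10/27) = -10/27 + 25*exp(3)/27.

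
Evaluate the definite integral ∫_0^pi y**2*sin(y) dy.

-4 + pi**2

Integrate by parts twice (u = y^2, dv = sin(y) dy).
An antiderivative is F(y) = -y**2*cos(y) + 2*y*sin(y) + 2*cos(y).
Then F(pi) - F(0) = (-2 + pi**2) - (2) = -4 + pi**2.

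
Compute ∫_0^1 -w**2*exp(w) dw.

Integrate by parts twice (u = w^2, dv = -exp(w) dw).
An antiderivative is F(w) = (-w**2 + 2*w - 2)*exp(w).
Then F(1) - F(0) = (-E) - (-2) = 2 - E.

2 - E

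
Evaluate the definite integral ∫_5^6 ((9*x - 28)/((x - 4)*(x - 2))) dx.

-5*log(3) + 14*log(2)

Factor the denominator: x**2 - 6*x + 8 = (x - 2)(x - 4).
Partial fractions: (9*x - 28)/((x - 4)*(x - 2)) = 5/(x - 2) + 4/(x - 4).
An antiderivative is F(x) = 4*log(x - 4) + 5*log(x - 2).
Then F(6) - F(5) = (14*log(2)) - (5*log(3)) = -5*log(3) + 14*log(2).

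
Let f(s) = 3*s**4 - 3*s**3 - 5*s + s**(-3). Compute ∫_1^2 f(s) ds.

9/40

By the power rule, an antiderivative is F(s) = 3*s**5/5 - 3*s**4/4 - 5*s**2/2 - 1/(2*s**2).
Then F(2) - F(1) = (-117/40) - (-63/20) = 9/40.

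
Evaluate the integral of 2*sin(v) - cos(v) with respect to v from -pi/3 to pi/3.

-sqrt(3)

An antiderivative is F(v) = -sin(v) - 2*cos(v).
Then F(pi/3) - F(-pi/3) = (-1 - sqrt(3)/2) - (-1 + sqrt(3)/2) = -sqrt(3).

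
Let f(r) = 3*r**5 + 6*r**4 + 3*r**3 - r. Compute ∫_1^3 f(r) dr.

3552/5

By the power rule, an antiderivative is F(r) = r**6/2 + 6*r**5/5 + 3*r**4/4 - r**2/2.
Then F(3) - F(1) = (14247/20) - (39/20) = 3552/5.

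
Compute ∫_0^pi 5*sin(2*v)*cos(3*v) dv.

-4

Use the identity sin(2*v)cos(3*v) = [sin(5*v) + sin(-v)]/2.
An antiderivative is F(v) = 5*cos(v)/2 - cos(5*v)/2.
Then F(pi) - F(0) = (-2) - (2) = -4.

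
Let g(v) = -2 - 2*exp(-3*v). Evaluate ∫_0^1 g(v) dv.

An antiderivative is F(v) = -2*v + 2*exp(-3*v)/3.
Then F(1) - F(0) = (-2 + 2*exp(-3)/3) - (2/3) = -8/3 + 2*exp(-3)/3.

-8/3 + 2*exp(-3)/3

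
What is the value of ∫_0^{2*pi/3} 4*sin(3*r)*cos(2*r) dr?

18/5

Use the identity sin(3*r)cos(2*r) = [sin(5*r) + sin(r)]/2.
An antiderivative is F(r) = -2*cos(r) - 2*cos(5*r)/5.
Then F(2*pi/3) - F(0) = (6/5) - (-12/5) = 18/5.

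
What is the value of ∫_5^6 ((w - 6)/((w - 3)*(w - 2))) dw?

-7*log(3) + 11*log(2)

Factor the denominator: w**2 - 5*w + 6 = (w - 2)(w - 3).
Partial fractions: (w - 6)/((w - 3)*(w - 2)) = 4/(w - 2) - 3/(w - 3).
An antiderivative is F(w) = -3*log(w - 3) + 4*log(w - 2).
Then F(6) - F(5) = (-3*log(3) + 8*log(2)) - (log(81/8)) = -7*log(3) + 11*log(2).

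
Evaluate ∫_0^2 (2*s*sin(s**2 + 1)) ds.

Let u = s**2 + 1, so du = 2*s ds. When s = 0, u = 1; when s = 2, u = 5.
The integral becomes ∫ sin(u) du from 1 to 5, with antiderivative -cos(u).
Back in s: F(s) = -cos(s**2 + 1).
Then F(2) - F(0) = (-cos(5)) - (-cos(1)) = -cos(5) + cos(1).

-cos(5) + cos(1)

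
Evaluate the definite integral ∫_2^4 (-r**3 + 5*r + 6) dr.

-18

By the power rule, an antiderivative is F(r) = -r**4/4 + 5*r**2/2 + 6*r.
Then F(4) - F(2) = (0) - (18) = -18.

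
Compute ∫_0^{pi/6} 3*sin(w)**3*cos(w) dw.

3/64

Let u = sin(w), so du = cos(w) dw. When w = 0, u = 0; when w = pi/6, u = 1/2.
The integral becomes 3·∫ u**3 du from 0 to 1/2, with antiderivative 3*u**4/4.
Back in w: F(w) = 3*sin(w)**4/4.
Then F(pi/6) - F(0) = (3/64) - (0) = 3/64.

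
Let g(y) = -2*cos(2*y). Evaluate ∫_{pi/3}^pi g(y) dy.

sqrt(3)/2

An antiderivative is F(y) = -sin(2*y).
Then F(pi) - F(pi/3) = (0) - (-sqrt(3)/2) = sqrt(3)/2.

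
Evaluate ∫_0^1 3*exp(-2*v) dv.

3/2 - 3*exp(-2)/2

An antiderivative is F(v) = -3*exp(-2*v)/2.
Then F(1) - F(0) = (-3*exp(-2)/2) - (-3/2) = 3/2 - 3*exp(-2)/2.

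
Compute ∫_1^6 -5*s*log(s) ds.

Integrate by parts once (u = ln s, dv = -5*s ds).
An antiderivative is F(s) = -5*s**2*(2*log(s) - 1)/4.
Then F(6) - F(1) = (-90*log(3) - 90*log(2) + 45) - (5/4) = -90*log(3) - 90*log(2) + 175/4.

-90*log(3) - 90*log(2) + 175/4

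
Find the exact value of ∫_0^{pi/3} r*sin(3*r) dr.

pi/9

Integrate by parts once (u = r, dv = sin(3*r) dr).
An antiderivative is F(r) = -r*cos(3*r)/3 + sin(3*r)/9.
Then F(pi/3) - F(0) = (pi/9) - (0) = pi/9.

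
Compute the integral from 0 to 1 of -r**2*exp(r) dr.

Integrate by parts twice (u = r^2, dv = -exp(r) dr).
An antiderivative is F(r) = (-r**2 + 2*r - 2)*exp(r).
Then F(1) - F(0) = (-E) - (-2) = 2 - E.

2 - E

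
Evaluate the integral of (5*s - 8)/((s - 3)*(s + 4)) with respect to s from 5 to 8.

-4*log(3) + log(5) + 7*log(2)

Factor the denominator: s**2 + s - 12 = (s + 4)(s - 3).
Partial fractions: (5*s - 8)/((s - 3)*(s + 4)) = 4/(s + 4) + 1/(s - 3).
An antiderivative is F(s) = log(s - 3) + 4*log(s + 4).
Then F(8) - F(5) = (log(5) + 4*log(3) + 8*log(2)) - (log(2) + 8*log(3)) = -4*log(3) + log(5) + 7*log(2).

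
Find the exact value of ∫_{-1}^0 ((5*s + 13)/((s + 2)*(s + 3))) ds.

log(18)

Factor the denominator: s**2 + 5*s + 6 = (s + 3)(s + 2).
Partial fractions: (5*s + 13)/((s + 2)*(s + 3)) = 2/(s + 3) + 3/(s + 2).
An antiderivative is F(s) = 3*log(s + 2) + 2*log(s + 3).
Then F(0) - F(-1) = (log(72)) - (log(4)) = log(18).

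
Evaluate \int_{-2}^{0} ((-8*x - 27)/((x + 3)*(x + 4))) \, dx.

Factor the denominator: x**2 + 7*x + 12 = (x + 4)(x + 3).
Partial fractions: (-8*x - 27)/((x + 3)*(x + 4)) = -5/(x + 4) - 3/(x + 3).
An antiderivative is F(x) = -3*log(x + 3) - 5*log(x + 4).
Then F(0) - F(-2) = (-10*log(2) - 3*log(3)) - (-log(32)) = -5*log(2) - 3*log(3).

-5*log(2) - 3*log(3)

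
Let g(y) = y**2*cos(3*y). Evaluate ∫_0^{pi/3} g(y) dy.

Integrate by parts twice (u = y^2, dv = cos(3*y) dy).
An antiderivative is F(y) = y**2*sin(3*y)/3 + 2*y*cos(3*y)/9 - 2*sin(3*y)/27.
Then F(pi/3) - F(0) = (-2*pi/27) - (0) = -2*pi/27.

-2*pi/27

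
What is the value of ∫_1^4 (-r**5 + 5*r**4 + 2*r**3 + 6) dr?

486

By the power rule, an antiderivative is F(r) = -r**6/6 + r**5 + r**4/2 + 6*r.
Then F(4) - F(1) = (1480/3) - (22/3) = 486.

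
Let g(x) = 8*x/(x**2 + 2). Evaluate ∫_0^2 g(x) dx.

log(81)

Let u = x**2 + 2, so du = 2*x dx. When x = 0, u = 2; when x = 2, u = 6.
The integral becomes 4·∫ 1/u du from 2 to 6, with antiderivative 4*log(u).
Back in x: F(x) = 4*log(x**2 + 2).
Then F(2) - F(0) = (4*log(2) + 4*log(3)) - (log(16)) = log(81).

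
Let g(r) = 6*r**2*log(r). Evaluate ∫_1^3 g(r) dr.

-52/3 + 54*log(3)

Integrate by parts once (u = ln r, dv = 6*r**2 dr).
An antiderivative is F(r) = 2*r**3*(3*log(r) - 1)/3.
Then F(3) - F(1) = (-18 + 54*log(3)) - (-2/3) = -52/3 + 54*log(3).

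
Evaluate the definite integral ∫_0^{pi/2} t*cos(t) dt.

-1 + pi/2

Integrate by parts once (u = t, dv = cos(t) dt).
An antiderivative is F(t) = t*sin(t) + cos(t).
Then F(pi/2) - F(0) = (pi/2) - (1) = -1 + pi/2.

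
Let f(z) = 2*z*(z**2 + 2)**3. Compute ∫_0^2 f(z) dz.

Let u = z**2 + 2, so du = 2*z dz. When z = 0, u = 2; when z = 2, u = 6.
The integral becomes ∫ u**3 du from 2 to 6, with antiderivative u**4/4.
Back in z: F(z) = (z**2 + 2)**4/4.
Then F(2) - F(0) = (324) - (4) = 320.

320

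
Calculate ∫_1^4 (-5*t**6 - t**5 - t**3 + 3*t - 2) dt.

-348093/28

By the power rule, an antiderivative is F(t) = -5*t**7/7 - t**6/6 - t**4/4 + 3*t**2/2 - 2*t.
Then F(4) - F(1) = (-261104/21) - (-137/84) = -348093/28.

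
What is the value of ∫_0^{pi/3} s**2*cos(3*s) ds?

Integrate by parts twice (u = s^2, dv = cos(3*s) ds).
An antiderivative is F(s) = s**2*sin(3*s)/3 + 2*s*cos(3*s)/9 - 2*sin(3*s)/27.
Then F(pi/3) - F(0) = (-2*pi/27) - (0) = -2*pi/27.

-2*pi/27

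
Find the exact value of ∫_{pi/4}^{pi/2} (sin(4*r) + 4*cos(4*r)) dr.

An antiderivative is F(r) = sin(4*r) - cos(4*r)/4.
Then F(pi/2) - F(pi/4) = (-1/4) - (1/4) = -1/2.

-1/2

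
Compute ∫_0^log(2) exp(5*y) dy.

31/5

Let u = exp(y), so du = exp(y) dy. When y = 0, u = 1; when y = log(2), u = 2.
The integral becomes ∫ u**4 du from 1 to 2, with antiderivative u**5/5.
Back in y: F(y) = exp(5*y)/5.
Then F(log(2)) - F(0) = (32/5) - (1/5) = 31/5.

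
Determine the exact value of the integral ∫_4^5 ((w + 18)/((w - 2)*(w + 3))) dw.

-13*log(2) + 4*log(3) + 3*log(7)

Factor the denominator: w**2 + w - 6 = (w + 3)(w - 2).
Partial fractions: (w + 18)/((w - 2)*(w + 3)) = -3/(w + 3) + 4/(w - 2).
An antiderivative is F(w) = 4*log(w - 2) - 3*log(w + 3).
Then F(5) - F(4) = (-9*log(2) + 4*log(3)) - (-3*log(7) + 4*log(2)) = -13*log(2) + 4*log(3) + 3*log(7).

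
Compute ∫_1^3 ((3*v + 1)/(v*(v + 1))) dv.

log(12)

Factor the denominator: v**2 + v = (v + 1)v.
Partial fractions: (3*v + 1)/(v*(v + 1)) = 2/(v + 1) + 1/v.
An antiderivative is F(v) = log(v) + 2*log(v + 1).
Then F(3) - F(1) = (log(48)) - (log(4)) = log(12).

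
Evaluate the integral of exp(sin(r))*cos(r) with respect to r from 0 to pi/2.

-1 + E

Let u = sin(r), so du = cos(r) dr. When r = 0, u = 0; when r = pi/2, u = 1.
The integral becomes ∫ exp(u) du from 0 to 1, with antiderivative exp(u).
Back in r: F(r) = exp(sin(r)).
Then F(pi/2) - F(0) = (E) - (1) = -1 + E.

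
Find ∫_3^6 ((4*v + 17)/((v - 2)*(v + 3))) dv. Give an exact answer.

Factor the denominator: v**2 + v - 6 = (v + 3)(v - 2).
Partial fractions: (4*v + 17)/((v - 2)*(v + 3)) = -1/(v + 3) + 5/(v - 2).
An antiderivative is F(v) = 5*log(v - 2) - log(v + 3).
Then F(6) - F(3) = (-2*log(3) + 10*log(2)) - (-log(6)) = -log(3) + 11*log(2).

-log(3) + 11*log(2)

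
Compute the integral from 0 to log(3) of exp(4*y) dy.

Let u = exp(y), so du = exp(y) dy. When y = 0, u = 1; when y = log(3), u = 3.
The integral becomes ∫ u**3 du from 1 to 3, with antiderivative u**4/4.
Back in y: F(y) = exp(4*y)/4.
Then F(log(3)) - F(0) = (81/4) - (1/4) = 20.

20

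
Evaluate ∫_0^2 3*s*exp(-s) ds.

Integrate by parts once (u = s, dv = 3*exp(-s) ds).
An antiderivative is F(s) = (-3*s - 3)*exp(-s).
Then F(2) - F(0) = (-9*exp(-2)) - (-3) = 3 - 9*exp(-2).

3 - 9*exp(-2)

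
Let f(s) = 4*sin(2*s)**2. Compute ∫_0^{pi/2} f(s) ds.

pi

Use the identity sin^2(2*s) = (1 - cos(4*s))/2.
An antiderivative is F(s) = 2*s - sin(4*s)/2.
Then F(pi/2) - F(0) = (pi) - (0) = pi.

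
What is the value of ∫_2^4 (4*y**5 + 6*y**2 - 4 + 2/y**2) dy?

5585/2

By the power rule, an antiderivative is F(y) = 2*y**6/3 + 2*y**3 - 4*y - 2/y.
Then F(4) - F(2) = (17053/6) - (149/3) = 5585/2.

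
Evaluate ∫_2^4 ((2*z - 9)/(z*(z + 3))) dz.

Factor the denominator: z**2 + 3*z = (z + 3)z.
Partial fractions: (2*z - 9)/(z*(z + 3)) = 5/(z + 3) - 3/z.
An antiderivative is F(z) = -3*log(z) + 5*log(z + 3).
Then F(4) - F(2) = (-6*log(2) + 5*log(7)) - (-3*log(2) + 5*log(5)) = -5*log(5) - 3*log(2) + 5*log(7).

-5*log(5) - 3*log(2) + 5*log(7)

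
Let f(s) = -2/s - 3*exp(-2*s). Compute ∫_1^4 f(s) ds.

-4*log(2) - 3*exp(-2)/2 + 3*exp(-8)/2

An antiderivative is F(s) = -2*log(s) + 3*exp(-2*s)/2.
Then F(4) - F(1) = (-4*log(2) + 3*exp(-8)/2) - (3*exp(-2)/2) = -4*log(2) - 3*exp(-2)/2 + 3*exp(-8)/2.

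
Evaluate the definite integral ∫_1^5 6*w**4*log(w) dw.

Integrate by parts once (u = ln w, dv = 6*w**4 dw).
An antiderivative is F(w) = 6*w**5*(5*log(w) - 1)/25.
Then F(5) - F(1) = (-750 + 3750*log(5)) - (-6/25) = -18744/25 + 3750*log(5).

-18744/25 + 3750*log(5)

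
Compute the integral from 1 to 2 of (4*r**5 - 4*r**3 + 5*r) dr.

By the power rule, an antiderivative is F(r) = 2*r**6/3 - r**4 + 5*r**2/2.
Then F(2) - F(1) = (110/3) - (13/6) = 69/2.

69/2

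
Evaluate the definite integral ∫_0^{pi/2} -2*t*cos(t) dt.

Integrate by parts once (u = t, dv = -2*cos(t) dt).
An antiderivative is F(t) = -2*t*sin(t) - 2*cos(t).
Then F(pi/2) - F(0) = (-pi) - (-2) = 2 - pi.

2 - pi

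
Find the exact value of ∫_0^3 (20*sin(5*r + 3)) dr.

4*cos(3) - 4*cos(18)

Let u = 5*r + 3, so du = 5 dr. When r = 0, u = 3; when r = 3, u = 18.
The integral becomes 4·∫ sin(u) du from 3 to 18, with antiderivative -4*cos(u).
Back in r: F(r) = -4*cos(5*r + 3).
Then F(3) - F(0) = (-4*cos(18)) - (-4*cos(3)) = 4*cos(3) - 4*cos(18).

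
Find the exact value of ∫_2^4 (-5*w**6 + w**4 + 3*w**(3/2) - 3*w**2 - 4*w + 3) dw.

By the power rule, an antiderivative is F(w) = -5*w**7/7 + 6*w**(5/2)/5 + w**5/5 - w**3 - 2*w**2 + 3*w.
Then F(4) - F(2) = (-404028/35) - (-3326/35 + 24*sqrt(2)/5) = -400702/35 - 24*sqrt(2)/5.

-400702/35 - 24*sqrt(2)/5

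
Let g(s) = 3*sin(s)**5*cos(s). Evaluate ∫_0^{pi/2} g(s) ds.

Let u = sin(s), so du = cos(s) ds. When s = 0, u = 0; when s = pi/2, u = 1.
The integral becomes 3·∫ u**5 du from 0 to 1, with antiderivative u**6/2.
Back in s: F(s) = sin(s)**6/2.
Then F(pi/2) - F(0) = (1/2) - (0) = 1/2.

1/2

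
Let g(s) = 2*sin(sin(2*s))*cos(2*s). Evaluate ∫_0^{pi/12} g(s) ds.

Let u = sin(2*s), so du = 2*cos(2*s) ds. When s = 0, u = 0; when s = pi/12, u = 1/2.
The integral becomes ∫ sin(u) du from 0 to 1/2, with antiderivative -cos(u).
Back in s: F(s) = -cos(sin(2*s)).
Then F(pi/12) - F(0) = (-cos(1/2)) - (-1) = 1 - cos(1/2).

1 - cos(1/2)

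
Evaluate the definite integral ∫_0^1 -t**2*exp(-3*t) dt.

-2/27 + 17*exp(-3)/27

Integrate by parts twice (u = t^2, dv = -exp(-3*t) dt).
An antiderivative is F(t) = (9*t**2 + 6*t + 2)*exp(-3*t)/27.
Then F(1) - F(0) = (17*exp(-3)/27) - (2/27) = -2/27 + 17*exp(-3)/27.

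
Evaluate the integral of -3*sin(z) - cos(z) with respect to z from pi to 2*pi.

An antiderivative is F(z) = -sin(z) + 3*cos(z).
Then F(2*pi) - F(pi) = (3) - (-3) = 6.

6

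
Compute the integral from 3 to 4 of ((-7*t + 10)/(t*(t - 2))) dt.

Factor the denominator: t**2 - 2*t = t(t - 2).
Partial fractions: (-7*t + 10)/(t*(t - 2)) = -5/t - 2/(t - 2).
An antiderivative is F(t) = -5*log(t) - 2*log(t - 2).
Then F(4) - F(3) = (-12*log(2)) - (-5*log(3)) = -12*log(2) + 5*log(3).

-12*log(2) + 5*log(3)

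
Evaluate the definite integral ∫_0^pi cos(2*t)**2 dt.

Use the identity cos^2(2*t) = (1 + cos(4*t))/2.
An antiderivative is F(t) = t/2 + sin(4*t)/8.
Then F(pi) - F(0) = (pi/2) - (0) = pi/2.

pi/2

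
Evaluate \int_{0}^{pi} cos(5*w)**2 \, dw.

Use the identity cos^2(5*w) = (1 + cos(10*w))/2.
An antiderivative is F(w) = w/2 + sin(10*w)/20.
Then F(pi) - F(0) = (pi/2) - (0) = pi/2.

pi/2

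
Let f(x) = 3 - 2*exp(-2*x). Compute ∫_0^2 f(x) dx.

An antiderivative is F(x) = 3*x + exp(-2*x).
Then F(2) - F(0) = (exp(-4) + 6) - (1) = exp(-4) + 5.

exp(-4) + 5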